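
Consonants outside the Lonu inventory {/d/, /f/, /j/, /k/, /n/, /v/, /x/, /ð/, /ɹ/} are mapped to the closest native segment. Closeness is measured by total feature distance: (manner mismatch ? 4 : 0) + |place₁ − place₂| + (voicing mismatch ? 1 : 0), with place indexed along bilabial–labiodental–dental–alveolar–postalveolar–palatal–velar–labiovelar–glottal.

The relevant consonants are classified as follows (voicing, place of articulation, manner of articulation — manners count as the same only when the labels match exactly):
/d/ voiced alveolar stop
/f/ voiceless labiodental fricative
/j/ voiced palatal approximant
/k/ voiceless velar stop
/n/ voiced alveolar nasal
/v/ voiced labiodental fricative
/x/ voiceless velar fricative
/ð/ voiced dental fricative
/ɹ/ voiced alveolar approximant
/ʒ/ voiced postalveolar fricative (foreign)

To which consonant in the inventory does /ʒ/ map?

/ð/ is closest: same manner (fricative), place distance 2 (postalveolar→dental), same voicing; total 2. Next closest is /v/ at distance 3.

ð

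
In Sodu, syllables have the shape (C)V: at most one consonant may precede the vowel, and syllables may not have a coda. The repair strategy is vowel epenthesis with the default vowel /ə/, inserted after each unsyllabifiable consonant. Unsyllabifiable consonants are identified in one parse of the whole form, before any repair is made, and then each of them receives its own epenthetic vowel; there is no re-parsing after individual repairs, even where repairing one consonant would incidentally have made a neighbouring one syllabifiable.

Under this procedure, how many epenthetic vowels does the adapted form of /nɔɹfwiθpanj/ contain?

The unsyllabifiable consonants are /ɹ/, /f/, /θ/, /n/, /j/; each receives one epenthetic vowel.

5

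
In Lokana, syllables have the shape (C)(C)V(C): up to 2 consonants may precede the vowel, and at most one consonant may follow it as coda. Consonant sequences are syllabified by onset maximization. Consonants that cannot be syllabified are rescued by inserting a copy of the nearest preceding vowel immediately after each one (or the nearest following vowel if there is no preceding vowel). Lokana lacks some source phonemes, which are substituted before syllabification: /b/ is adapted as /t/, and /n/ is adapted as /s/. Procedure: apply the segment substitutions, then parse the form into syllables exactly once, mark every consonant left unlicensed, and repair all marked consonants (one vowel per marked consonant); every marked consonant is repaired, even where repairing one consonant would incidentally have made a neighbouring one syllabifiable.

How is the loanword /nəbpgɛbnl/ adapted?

Substitution: /n/ → /s/, /b/ → /t/, giving /sətpgɛtsl/.
Syllabifying with onset maximization leaves /s/, /l/ stranded (at most one coda consonant is licensed; onsets may contain at most 2 consonants).
Epenthesis after each stranded consonant: /s/ → /sɛ/, /l/ → /lɛ/.

sətpgɛtsɛlɛ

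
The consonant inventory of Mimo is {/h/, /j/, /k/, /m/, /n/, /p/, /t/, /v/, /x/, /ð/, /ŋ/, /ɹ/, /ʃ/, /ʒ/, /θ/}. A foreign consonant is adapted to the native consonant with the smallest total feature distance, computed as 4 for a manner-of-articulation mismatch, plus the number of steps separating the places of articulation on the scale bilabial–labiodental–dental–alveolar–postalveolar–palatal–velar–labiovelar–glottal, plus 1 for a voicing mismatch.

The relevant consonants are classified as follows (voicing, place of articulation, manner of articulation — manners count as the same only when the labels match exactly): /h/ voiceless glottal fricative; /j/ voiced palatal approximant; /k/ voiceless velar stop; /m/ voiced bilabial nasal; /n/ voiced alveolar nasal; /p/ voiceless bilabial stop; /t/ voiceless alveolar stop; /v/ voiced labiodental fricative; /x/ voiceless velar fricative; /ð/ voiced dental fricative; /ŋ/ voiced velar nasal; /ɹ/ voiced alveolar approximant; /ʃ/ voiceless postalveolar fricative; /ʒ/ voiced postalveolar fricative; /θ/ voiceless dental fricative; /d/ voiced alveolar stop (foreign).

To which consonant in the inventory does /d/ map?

/t/ is closest: same manner (stop), place distance 0 (alveolar→alveolar), voicing differs (+1); total 1. Next closest is /k/ at distance 4.

t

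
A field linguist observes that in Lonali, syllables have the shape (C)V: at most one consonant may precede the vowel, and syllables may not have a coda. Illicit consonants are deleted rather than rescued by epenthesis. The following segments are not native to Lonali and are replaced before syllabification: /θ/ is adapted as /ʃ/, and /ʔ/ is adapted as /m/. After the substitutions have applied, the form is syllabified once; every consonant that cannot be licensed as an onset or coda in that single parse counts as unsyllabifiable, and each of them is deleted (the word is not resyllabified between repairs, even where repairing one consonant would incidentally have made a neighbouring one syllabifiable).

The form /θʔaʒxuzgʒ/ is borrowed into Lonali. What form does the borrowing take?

Substitution: /θ/ → /ʃ/, /ʔ/ → /m/, giving /ʃmaʒxuzgʒ/.
Syllabifying with onset maximization leaves /ʃ/, /ʒ/, /z/, /g/, /ʒ/ stranded (no codas are permitted; onsets are limited to one consonant).
Deletion applies to /ʃ/, /ʒ/, /z/, /g/, /ʒ/.

maxu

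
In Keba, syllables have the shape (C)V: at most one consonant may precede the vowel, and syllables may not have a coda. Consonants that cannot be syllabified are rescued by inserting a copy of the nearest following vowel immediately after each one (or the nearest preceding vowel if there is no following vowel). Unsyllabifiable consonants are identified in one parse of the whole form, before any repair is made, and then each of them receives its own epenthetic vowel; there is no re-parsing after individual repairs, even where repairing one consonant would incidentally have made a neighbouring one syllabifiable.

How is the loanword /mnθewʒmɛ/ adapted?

The consonants /m/, /n/, /w/, /ʒ/ cannot be parsed into a legal (C)V syllable (no codas are permitted; onsets are limited to one consonant).
Epenthesis after each stranded consonant: /m/ → /me/, /n/ → /ne/, /w/ → /wɛ/, /ʒ/ → /ʒɛ/.

meneθewɛʒɛmɛ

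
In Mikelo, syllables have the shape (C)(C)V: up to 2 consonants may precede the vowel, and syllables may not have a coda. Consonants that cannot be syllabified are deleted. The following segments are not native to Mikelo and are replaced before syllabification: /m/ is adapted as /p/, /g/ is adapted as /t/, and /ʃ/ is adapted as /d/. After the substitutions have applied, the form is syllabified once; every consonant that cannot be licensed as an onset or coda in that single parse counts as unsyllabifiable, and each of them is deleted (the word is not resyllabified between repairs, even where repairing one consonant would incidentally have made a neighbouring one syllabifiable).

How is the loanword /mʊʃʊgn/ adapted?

Substitution: /m/ → /p/, /ʃ/ → /d/, /g/ → /t/, giving /pʊdʊtn/.
Under (C)(C)V, the unsyllabifiable consonants are /t/, /n/ (no codas are permitted; onsets may contain at most 2 consonants).
Deleting the stranded consonants removes /t/, /n/.

pʊdʊ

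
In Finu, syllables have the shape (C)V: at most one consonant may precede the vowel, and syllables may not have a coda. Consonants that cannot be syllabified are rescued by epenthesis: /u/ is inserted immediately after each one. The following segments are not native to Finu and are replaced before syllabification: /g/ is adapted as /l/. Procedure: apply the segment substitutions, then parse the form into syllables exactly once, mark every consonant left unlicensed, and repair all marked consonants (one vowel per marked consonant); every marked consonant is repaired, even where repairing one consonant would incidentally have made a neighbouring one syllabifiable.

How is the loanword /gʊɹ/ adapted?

Substitution: /g/ → /l/, giving /lʊɹ/.
The consonants /ɹ/ cannot be parsed into a legal (C)V syllable (no codas are permitted; onsets are limited to one consonant).
Each unlicensed consonant becomes the onset of a new syllable: /ɹ/ → /ɹu/.

lʊɹu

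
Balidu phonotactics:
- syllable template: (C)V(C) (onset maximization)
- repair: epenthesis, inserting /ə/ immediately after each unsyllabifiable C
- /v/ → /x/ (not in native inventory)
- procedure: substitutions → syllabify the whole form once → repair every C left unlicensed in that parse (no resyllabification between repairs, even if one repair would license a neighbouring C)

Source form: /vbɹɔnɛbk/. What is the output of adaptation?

xəbəɹɔnɛbkə

Substitution: /v/ → /x/, giving /xbɹɔnɛbk/.
Under (C)V(C), the unsyllabifiable consonants are /x/, /b/, /k/ (at most one coda consonant is licensed; onsets are limited to one consonant).
Each unlicensed consonant becomes the onset of a new syllable: /x/ → /xə/, /b/ → /bə/, /k/ → /kə/.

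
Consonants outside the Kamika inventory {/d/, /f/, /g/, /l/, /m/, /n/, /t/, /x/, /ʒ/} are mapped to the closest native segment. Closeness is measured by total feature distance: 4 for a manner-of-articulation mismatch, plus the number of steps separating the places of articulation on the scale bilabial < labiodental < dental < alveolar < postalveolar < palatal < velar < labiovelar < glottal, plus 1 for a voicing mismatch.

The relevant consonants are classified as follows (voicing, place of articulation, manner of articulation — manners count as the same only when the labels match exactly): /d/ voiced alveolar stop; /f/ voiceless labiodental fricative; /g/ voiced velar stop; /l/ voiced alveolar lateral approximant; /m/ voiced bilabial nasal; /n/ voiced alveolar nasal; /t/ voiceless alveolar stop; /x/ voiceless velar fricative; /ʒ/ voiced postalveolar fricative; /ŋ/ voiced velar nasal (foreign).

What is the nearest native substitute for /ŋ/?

n

/n/ is closest: same manner (nasal), place distance 3 (velar→alveolar), same voicing; total 3. Next closest is /g/ at distance 4.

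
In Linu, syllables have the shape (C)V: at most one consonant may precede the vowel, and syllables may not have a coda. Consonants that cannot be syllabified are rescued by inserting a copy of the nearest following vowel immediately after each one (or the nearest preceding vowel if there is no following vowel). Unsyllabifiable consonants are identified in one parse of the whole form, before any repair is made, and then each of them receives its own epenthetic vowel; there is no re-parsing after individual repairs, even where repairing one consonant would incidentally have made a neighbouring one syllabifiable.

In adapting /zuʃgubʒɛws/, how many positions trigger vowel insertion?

4

The unsyllabifiable consonants are /ʃ/, /b/, /w/, /s/; each receives one epenthetic vowel.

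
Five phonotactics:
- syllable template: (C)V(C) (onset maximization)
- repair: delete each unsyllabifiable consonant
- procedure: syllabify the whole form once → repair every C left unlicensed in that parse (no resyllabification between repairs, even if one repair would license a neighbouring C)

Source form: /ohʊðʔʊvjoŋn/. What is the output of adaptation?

Under (C)V(C), the unsyllabifiable consonants are /n/ (at most one coda consonant is licensed; onsets are limited to one consonant).
Deleting the stranded consonants removes /n/.

ohʊðʔʊvjoŋ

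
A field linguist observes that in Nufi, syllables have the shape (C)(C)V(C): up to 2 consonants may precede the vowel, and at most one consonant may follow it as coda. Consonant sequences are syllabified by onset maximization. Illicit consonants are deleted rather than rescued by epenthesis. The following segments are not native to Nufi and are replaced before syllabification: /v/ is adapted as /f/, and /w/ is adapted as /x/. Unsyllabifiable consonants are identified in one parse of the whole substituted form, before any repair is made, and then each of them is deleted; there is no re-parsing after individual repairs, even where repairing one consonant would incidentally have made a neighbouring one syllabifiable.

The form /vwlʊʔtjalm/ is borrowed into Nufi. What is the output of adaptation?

xlʊʔtjal

Substitution: /v/ → /f/, /w/ → /x/, giving /fxlʊʔtjalm/.
The consonants /f/, /m/ cannot be parsed into a legal (C)(C)V(C) syllable (at most one coda consonant is licensed; onsets may contain at most 2 consonants).
Deleting the stranded consonants removes /f/, /m/.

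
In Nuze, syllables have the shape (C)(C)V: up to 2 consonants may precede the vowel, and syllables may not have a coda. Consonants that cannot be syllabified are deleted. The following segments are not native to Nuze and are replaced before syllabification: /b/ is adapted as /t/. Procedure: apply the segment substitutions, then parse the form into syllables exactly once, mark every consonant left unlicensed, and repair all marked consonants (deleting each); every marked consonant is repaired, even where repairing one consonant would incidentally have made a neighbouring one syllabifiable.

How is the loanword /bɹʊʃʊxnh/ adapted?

tɹʊʃʊ

Substitution: /b/ → /t/, giving /tɹʊʃʊxnh/.
The consonants /x/, /n/, /h/ cannot be parsed into a legal (C)(C)V syllable (no codas are permitted; onsets may contain at most 2 consonants).
Deleting the stranded consonants removes /x/, /n/, /h/.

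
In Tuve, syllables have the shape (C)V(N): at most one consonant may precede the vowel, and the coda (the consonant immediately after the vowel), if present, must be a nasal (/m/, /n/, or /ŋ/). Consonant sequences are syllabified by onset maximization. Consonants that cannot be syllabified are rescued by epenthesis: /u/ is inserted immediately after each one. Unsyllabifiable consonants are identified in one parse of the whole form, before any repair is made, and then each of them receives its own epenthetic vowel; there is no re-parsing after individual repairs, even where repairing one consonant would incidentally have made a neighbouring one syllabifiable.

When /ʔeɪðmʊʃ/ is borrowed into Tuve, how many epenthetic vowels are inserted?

2

The unsyllabifiable consonants are /ð/, /ʃ/; each receives one epenthetic vowel.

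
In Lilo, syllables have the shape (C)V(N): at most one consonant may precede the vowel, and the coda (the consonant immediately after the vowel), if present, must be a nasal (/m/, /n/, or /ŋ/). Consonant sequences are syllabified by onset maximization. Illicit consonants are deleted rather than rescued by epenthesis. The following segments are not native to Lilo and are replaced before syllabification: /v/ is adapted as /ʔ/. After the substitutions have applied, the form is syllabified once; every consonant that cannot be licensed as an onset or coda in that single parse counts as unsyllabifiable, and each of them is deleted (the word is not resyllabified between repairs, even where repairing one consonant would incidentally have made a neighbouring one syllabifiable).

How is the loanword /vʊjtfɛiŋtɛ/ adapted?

Substitution: /v/ → /ʔ/, giving /ʔʊjtfɛiŋtɛ/.
Under (C)V(N), the unsyllabifiable consonants are /j/, /t/ (only a nasal (/m/, /n/, or /ŋ/) is licensed in coda position; onsets are limited to one consonant).
Deletion applies to /j/, /t/.

ʔʊfɛiŋtɛ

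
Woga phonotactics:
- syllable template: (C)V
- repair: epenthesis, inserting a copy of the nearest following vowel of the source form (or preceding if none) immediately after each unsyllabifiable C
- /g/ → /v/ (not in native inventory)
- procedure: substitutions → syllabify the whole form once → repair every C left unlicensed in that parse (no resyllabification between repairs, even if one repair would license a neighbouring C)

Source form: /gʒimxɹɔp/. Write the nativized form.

Substitution: /g/ → /v/, giving /vʒimxɹɔp/.
Syllabifying with onset maximization leaves /v/, /m/, /x/, /p/ stranded (no codas are permitted; onsets are limited to one consonant).
Epenthesis after each stranded consonant: /v/ → /vi/, /m/ → /mɔ/, /x/ → /xɔ/, /p/ → /pɔ/.

viʒimɔxɔɹɔpɔ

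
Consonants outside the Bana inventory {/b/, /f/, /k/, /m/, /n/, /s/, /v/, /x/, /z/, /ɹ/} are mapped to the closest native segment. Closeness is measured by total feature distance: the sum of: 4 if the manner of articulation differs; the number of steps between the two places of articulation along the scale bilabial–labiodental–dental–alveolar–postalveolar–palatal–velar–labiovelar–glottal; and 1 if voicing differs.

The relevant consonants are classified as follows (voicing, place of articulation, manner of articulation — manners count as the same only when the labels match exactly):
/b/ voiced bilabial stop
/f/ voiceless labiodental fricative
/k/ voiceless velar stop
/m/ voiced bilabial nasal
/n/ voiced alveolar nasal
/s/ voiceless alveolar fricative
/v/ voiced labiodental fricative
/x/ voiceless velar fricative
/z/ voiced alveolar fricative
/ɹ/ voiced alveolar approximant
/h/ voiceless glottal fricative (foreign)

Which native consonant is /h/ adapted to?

/x/ is closest: same manner (fricative), place distance 2 (glottal→velar), same voicing; total 2. Next closest is /s/ at distance 5.

x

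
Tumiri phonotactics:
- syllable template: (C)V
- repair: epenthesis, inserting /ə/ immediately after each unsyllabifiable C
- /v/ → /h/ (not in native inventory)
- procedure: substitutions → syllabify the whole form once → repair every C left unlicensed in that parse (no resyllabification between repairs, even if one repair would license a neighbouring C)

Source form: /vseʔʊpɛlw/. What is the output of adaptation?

Substitution: /v/ → /h/, giving /hseʔʊpɛlw/.
Syllabifying with onset maximization leaves /h/, /l/, /w/ stranded (no codas are permitted; onsets are limited to one consonant).
Epenthesis after each stranded consonant: /h/ → /hə/, /l/ → /lə/, /w/ → /wə/.

həseʔʊpɛləwə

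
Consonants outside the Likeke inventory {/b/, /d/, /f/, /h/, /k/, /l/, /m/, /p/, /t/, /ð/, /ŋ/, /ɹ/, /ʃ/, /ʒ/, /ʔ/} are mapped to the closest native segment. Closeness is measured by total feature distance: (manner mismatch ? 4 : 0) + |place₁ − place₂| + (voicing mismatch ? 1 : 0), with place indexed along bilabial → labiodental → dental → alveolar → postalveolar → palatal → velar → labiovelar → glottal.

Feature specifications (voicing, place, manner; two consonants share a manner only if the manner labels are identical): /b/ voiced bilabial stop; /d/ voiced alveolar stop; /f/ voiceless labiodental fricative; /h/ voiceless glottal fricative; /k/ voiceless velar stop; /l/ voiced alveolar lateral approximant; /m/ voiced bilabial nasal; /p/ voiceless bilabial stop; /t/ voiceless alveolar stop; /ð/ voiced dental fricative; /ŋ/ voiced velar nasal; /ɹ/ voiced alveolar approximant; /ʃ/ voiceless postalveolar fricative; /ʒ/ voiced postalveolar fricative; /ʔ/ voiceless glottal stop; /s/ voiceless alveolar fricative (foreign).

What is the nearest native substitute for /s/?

/ʃ/ is closest: same manner (fricative), place distance 1 (alveolar→postalveolar), same voicing; total 1. Next closest is /f/ at distance 2.

ʃ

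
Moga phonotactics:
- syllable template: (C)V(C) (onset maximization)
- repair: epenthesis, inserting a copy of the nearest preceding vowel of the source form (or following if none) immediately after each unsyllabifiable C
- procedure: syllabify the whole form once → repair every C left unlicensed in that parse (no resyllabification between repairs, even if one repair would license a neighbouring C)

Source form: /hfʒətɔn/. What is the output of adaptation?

The consonants /h/, /f/ cannot be parsed into a legal (C)V(C) syllable (at most one coda consonant is licensed; onsets are limited to one consonant).
Epenthesis after each stranded consonant: /h/ → /hə/, /f/ → /fə/.

həfəʒətɔn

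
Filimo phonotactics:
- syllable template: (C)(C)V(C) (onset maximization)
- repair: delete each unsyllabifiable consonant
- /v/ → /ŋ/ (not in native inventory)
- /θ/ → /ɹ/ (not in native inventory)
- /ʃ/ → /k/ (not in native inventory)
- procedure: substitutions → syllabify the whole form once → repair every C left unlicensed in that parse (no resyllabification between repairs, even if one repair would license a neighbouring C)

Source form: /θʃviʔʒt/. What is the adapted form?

Substitution: /θ/ → /ɹ/, /ʃ/ → /k/, /v/ → /ŋ/, giving /ɹkŋiʔʒt/.
Syllabifying with onset maximization leaves /ɹ/, /ʒ/, /t/ stranded (at most one coda consonant is licensed; onsets may contain at most 2 consonants).
Deletion applies to /ɹ/, /ʒ/, /t/.

kŋiʔ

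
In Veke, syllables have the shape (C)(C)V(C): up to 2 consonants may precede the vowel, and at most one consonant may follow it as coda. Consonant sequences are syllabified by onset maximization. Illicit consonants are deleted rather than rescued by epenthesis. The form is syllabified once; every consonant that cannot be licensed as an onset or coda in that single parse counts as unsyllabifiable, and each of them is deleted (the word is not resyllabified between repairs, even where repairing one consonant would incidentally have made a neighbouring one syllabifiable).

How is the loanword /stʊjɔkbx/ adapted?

stʊjɔk

Under (C)(C)V(C), the unsyllabifiable consonants are /b/, /x/ (at most one coda consonant is licensed; onsets may contain at most 2 consonants).
Each unlicensed consonant is deleted: /b/, /x/.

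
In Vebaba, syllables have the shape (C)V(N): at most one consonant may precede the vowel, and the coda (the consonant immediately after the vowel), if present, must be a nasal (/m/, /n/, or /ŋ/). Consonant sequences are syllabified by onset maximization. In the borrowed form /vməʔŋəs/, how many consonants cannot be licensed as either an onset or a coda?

Syllabifying with onset maximization leaves /v/, /ʔ/, /s/ stranded (only a nasal (/m/, /n/, or /ŋ/) is licensed in coda position; onsets are limited to one consonant).

3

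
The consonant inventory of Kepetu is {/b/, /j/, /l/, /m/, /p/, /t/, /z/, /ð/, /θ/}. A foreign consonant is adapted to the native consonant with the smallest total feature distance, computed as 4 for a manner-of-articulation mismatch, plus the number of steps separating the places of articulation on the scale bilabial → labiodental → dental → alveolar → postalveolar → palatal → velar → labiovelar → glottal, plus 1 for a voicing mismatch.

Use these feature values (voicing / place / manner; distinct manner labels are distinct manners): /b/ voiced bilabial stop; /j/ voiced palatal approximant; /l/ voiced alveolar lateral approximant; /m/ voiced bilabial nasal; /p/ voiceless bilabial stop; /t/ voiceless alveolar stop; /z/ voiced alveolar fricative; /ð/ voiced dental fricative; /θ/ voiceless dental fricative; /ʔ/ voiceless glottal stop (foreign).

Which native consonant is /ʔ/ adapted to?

/t/ is closest: same manner (stop), place distance 5 (glottal→alveolar), same voicing; total 5. Next closest is /j/ at distance 8.

t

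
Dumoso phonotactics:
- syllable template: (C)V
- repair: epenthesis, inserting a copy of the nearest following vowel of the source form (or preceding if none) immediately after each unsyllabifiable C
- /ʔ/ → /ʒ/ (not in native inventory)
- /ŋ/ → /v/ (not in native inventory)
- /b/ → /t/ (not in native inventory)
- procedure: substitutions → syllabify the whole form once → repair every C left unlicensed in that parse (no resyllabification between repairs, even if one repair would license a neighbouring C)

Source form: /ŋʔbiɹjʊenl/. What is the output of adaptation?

Substitution: /ŋ/ → /v/, /ʔ/ → /ʒ/, /b/ → /t/, giving /vʒtiɹjʊenl/.
Syllabifying with onset maximization leaves /v/, /ʒ/, /ɹ/, /n/, /l/ stranded (no codas are permitted; onsets are limited to one consonant).
Epenthesis after each stranded consonant: /v/ → /vi/, /ʒ/ → /ʒi/, /ɹ/ → /ɹʊ/, /n/ → /ne/, /l/ → /le/.

viʒitiɹʊjʊenele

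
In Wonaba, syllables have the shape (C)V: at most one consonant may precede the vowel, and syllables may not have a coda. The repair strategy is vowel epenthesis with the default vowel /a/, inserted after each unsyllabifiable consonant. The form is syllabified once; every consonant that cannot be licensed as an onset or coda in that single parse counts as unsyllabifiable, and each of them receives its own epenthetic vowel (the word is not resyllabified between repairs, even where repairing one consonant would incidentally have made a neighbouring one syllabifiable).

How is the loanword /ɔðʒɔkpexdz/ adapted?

The consonants /ð/, /k/, /x/, /d/, /z/ cannot be parsed into a legal (C)V syllable (no codas are permitted; onsets are limited to one consonant).
Each unlicensed consonant becomes the onset of a new syllable: /ð/ → /ða/, /k/ → /ka/, /x/ → /xa/, /d/ → /da/, /z/ → /za/.

ɔðaʒɔkapexadaza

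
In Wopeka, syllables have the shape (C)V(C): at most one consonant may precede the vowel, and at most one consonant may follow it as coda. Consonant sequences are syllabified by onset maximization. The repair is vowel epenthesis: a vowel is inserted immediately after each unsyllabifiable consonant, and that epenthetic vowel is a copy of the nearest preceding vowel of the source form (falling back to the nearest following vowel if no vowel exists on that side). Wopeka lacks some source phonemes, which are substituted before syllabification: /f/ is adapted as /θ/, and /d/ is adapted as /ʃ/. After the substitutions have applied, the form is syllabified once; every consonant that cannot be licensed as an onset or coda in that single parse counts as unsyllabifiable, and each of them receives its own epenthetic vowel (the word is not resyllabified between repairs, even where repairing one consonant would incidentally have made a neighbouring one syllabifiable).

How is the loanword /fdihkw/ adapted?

θiʃihkiwi

Substitution: /f/ → /θ/, /d/ → /ʃ/, giving /θʃihkw/.
Under (C)V(C), the unsyllabifiable consonants are /θ/, /k/, /w/ (at most one coda consonant is licensed; onsets are limited to one consonant).
Epenthesis after each stranded consonant: /θ/ → /θi/, /k/ → /ki/, /w/ → /wi/.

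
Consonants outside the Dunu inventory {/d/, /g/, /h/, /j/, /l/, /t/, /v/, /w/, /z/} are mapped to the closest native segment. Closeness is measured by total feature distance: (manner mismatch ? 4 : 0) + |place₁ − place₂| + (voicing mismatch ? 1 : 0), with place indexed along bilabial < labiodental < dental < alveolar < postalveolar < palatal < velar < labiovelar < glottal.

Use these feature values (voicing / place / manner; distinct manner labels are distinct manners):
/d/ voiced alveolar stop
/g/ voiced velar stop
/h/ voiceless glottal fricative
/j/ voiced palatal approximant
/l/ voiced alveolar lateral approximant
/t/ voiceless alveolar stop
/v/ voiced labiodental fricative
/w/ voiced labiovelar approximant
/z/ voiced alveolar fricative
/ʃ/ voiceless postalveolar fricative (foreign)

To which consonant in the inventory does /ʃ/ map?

z

/z/ is closest: same manner (fricative), place distance 1 (postalveolar→alveolar), voicing differs (+1); total 2. Next closest is /h/ at distance 4.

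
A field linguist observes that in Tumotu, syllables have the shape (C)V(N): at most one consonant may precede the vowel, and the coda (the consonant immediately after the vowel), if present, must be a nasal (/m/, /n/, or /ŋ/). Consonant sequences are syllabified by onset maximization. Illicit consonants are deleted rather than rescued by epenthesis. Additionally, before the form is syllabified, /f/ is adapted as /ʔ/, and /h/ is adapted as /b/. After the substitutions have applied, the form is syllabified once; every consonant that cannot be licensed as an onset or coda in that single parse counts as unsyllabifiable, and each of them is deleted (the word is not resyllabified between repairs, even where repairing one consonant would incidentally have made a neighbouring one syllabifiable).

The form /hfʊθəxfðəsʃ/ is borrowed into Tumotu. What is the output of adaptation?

ʔʊθəðə

Substitution: /h/ → /b/, /f/ → /ʔ/, giving /bʔʊθəxʔðəsʃ/.
Under (C)V(N), the unsyllabifiable consonants are /b/, /x/, /ʔ/, /s/, /ʃ/ (only a nasal (/m/, /n/, or /ŋ/) is licensed in coda position; onsets are limited to one consonant).
Deleting the stranded consonants removes /b/, /x/, /ʔ/, /s/, /ʃ/.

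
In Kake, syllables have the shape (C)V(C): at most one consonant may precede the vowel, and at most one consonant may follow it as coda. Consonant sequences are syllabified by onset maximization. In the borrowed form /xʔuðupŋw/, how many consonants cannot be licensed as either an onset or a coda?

The consonants /x/, /ŋ/, /w/ cannot be parsed into a legal (C)V(C) syllable (at most one coda consonant is licensed; onsets are limited to one consonant).

3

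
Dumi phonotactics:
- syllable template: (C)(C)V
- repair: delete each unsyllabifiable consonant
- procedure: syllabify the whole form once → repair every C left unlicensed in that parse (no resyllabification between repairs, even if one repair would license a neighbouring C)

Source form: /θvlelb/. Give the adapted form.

vle

Under (C)(C)V, the unsyllabifiable consonants are /θ/, /l/, /b/ (no codas are permitted; onsets may contain at most 2 consonants).
Each unlicensed consonant is deleted: /θ/, /l/, /b/.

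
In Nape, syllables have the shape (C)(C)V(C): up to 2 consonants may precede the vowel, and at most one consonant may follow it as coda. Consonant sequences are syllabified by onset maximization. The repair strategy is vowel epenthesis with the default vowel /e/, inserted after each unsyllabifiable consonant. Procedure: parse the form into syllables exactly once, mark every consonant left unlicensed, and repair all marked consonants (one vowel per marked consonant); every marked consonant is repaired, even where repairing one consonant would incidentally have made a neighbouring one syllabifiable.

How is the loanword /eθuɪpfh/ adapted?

The consonants /f/, /h/ cannot be parsed into a legal (C)(C)V(C) syllable (at most one coda consonant is licensed; onsets may contain at most 2 consonants).
Inserting the epenthetic vowel yields /f/ → /fe/, /h/ → /he/.

eθuɪpfehe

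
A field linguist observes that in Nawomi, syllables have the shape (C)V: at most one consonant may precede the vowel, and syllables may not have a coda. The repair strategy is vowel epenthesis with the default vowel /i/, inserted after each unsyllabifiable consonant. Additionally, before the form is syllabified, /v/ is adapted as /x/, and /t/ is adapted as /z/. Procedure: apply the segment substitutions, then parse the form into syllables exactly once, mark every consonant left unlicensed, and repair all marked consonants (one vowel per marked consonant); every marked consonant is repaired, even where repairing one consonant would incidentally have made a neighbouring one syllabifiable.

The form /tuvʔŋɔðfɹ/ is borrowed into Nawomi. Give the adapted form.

zuxiʔiŋɔðifiɹi

Substitution: /t/ → /z/, /v/ → /x/, giving /zuxʔŋɔðfɹ/.
Under (C)V, the unsyllabifiable consonants are /x/, /ʔ/, /ð/, /f/, /ɹ/ (no codas are permitted; onsets are limited to one consonant).
Inserting the epenthetic vowel yields /x/ → /xi/, /ʔ/ → /ʔi/, /ð/ → /ði/, /f/ → /fi/, /ɹ/ → /ɹi/.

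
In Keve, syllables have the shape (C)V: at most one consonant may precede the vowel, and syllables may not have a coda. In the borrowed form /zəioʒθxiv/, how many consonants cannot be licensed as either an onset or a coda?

3

Under (C)V, the unsyllabifiable consonants are /ʒ/, /θ/, /v/ (no codas are permitted; onsets are limited to one consonant).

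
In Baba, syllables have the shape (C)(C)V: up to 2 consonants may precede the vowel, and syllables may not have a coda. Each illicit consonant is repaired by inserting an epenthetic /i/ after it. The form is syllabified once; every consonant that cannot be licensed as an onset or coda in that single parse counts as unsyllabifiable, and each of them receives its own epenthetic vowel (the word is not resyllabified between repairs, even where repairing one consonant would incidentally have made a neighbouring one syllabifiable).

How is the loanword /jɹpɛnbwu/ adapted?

jiɹpɛnibwu

Syllabifying with onset maximization leaves /j/, /n/ stranded (no codas are permitted; onsets may contain at most 2 consonants).
Inserting the epenthetic vowel yields /j/ → /ji/, /n/ → /ni/.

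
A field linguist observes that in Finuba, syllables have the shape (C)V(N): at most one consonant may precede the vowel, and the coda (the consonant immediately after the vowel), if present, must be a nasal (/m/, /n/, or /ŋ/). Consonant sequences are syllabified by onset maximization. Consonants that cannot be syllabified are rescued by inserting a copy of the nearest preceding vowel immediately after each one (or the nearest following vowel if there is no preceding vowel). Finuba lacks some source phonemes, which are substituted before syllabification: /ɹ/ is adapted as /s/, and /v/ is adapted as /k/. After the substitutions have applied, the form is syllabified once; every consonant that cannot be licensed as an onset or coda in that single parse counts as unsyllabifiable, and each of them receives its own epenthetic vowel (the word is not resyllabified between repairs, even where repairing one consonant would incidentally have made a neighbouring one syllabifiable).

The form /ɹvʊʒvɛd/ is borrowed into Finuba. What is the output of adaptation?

sʊkʊʒʊkɛdɛ

Substitution: /ɹ/ → /s/, /v/ → /k/, giving /skʊʒkɛd/.
Under (C)V(N), the unsyllabifiable consonants are /s/, /ʒ/, /d/ (only a nasal (/m/, /n/, or /ŋ/) is licensed in coda position; onsets are limited to one consonant).
Epenthesis after each stranded consonant: /s/ → /sʊ/, /ʒ/ → /ʒʊ/, /d/ → /dɛ/.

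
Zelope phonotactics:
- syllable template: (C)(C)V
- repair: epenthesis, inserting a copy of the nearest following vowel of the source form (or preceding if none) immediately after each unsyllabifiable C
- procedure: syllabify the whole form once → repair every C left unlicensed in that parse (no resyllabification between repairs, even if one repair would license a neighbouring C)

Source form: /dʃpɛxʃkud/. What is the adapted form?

The consonants /d/, /x/, /d/ cannot be parsed into a legal (C)(C)V syllable (no codas are permitted; onsets may contain at most 2 consonants).
Each unlicensed consonant becomes the onset of a new syllable: /d/ → /dɛ/, /x/ → /xu/, /d/ → /du/.

dɛʃpɛxuʃkudu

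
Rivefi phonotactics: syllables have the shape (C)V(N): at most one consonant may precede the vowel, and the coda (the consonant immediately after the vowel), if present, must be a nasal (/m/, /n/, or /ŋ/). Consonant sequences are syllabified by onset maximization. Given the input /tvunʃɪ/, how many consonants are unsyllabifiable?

1

Under (C)V(N), the unsyllabifiable consonants are /t/ (only a nasal (/m/, /n/, or /ŋ/) is licensed in coda position; onsets are limited to one consonant).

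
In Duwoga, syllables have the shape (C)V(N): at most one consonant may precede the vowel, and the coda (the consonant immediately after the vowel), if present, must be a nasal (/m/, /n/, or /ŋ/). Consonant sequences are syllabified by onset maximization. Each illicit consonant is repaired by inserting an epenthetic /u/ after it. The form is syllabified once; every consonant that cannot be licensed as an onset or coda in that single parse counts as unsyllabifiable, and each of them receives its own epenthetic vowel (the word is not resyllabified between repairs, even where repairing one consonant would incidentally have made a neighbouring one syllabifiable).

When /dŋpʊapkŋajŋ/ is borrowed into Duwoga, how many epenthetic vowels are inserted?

6

The unsyllabifiable consonants are /d/, /ŋ/, /p/, /k/, /j/, /ŋ/; each receives one epenthetic vowel.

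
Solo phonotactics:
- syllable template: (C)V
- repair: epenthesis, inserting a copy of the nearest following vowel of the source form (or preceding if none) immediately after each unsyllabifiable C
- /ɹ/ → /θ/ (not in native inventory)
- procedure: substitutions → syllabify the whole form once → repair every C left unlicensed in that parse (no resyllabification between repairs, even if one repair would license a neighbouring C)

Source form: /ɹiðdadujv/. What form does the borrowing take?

Substitution: /ɹ/ → /θ/, giving /θiðdadujv/.
Under (C)V, the unsyllabifiable consonants are /ð/, /j/, /v/ (no codas are permitted; onsets are limited to one consonant).
Epenthesis after each stranded consonant: /ð/ → /ða/, /j/ → /ju/, /v/ → /vu/.

θiðadadujuvu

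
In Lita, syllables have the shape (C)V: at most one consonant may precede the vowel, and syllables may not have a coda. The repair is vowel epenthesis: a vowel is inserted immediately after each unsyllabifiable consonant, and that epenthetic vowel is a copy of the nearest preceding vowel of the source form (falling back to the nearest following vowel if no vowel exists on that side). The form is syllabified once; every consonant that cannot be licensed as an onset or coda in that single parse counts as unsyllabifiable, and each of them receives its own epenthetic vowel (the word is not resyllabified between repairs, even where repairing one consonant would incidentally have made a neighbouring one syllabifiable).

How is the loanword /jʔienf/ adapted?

jiʔienefe

Syllabifying with onset maximization leaves /j/, /n/, /f/ stranded (no codas are permitted; onsets are limited to one consonant).
Epenthesis after each stranded consonant: /j/ → /ji/, /n/ → /ne/, /f/ → /fe/.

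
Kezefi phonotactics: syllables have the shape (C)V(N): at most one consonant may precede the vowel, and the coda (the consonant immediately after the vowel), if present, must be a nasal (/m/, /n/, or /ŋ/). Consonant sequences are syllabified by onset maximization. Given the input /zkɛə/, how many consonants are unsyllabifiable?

1

Under (C)V(N), the unsyllabifiable consonants are /z/ (only a nasal (/m/, /n/, or /ŋ/) is licensed in coda position; onsets are limited to one consonant).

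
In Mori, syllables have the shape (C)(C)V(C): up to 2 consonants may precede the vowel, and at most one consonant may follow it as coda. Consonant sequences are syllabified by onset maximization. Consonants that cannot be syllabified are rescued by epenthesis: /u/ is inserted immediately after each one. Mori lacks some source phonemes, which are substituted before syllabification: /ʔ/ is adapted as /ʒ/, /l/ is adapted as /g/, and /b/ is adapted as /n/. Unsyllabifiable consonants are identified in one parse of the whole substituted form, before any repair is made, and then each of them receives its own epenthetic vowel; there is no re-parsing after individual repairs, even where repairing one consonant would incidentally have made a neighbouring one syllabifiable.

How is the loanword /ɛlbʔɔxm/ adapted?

ɛgnʒɔxmu

Substitution: /l/ → /g/, /b/ → /n/, /ʔ/ → /ʒ/, giving /ɛgnʒɔxm/.
The consonants /m/ cannot be parsed into a legal (C)(C)V(C) syllable (at most one coda consonant is licensed; onsets may contain at most 2 consonants).
Each unlicensed consonant becomes the onset of a new syllable: /m/ → /mu/.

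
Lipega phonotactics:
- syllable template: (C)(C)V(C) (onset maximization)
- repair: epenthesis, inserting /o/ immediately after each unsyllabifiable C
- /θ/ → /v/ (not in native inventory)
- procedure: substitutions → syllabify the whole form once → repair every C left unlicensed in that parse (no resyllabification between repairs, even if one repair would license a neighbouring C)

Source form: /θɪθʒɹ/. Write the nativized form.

vɪvʒoɹo

Substitution: /θ/ → /v/, giving /vɪvʒɹ/.
Under (C)(C)V(C), the unsyllabifiable consonants are /ʒ/, /ɹ/ (at most one coda consonant is licensed; onsets may contain at most 2 consonants).
Each unlicensed consonant becomes the onset of a new syllable: /ʒ/ → /ʒo/, /ɹ/ → /ɹo/.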